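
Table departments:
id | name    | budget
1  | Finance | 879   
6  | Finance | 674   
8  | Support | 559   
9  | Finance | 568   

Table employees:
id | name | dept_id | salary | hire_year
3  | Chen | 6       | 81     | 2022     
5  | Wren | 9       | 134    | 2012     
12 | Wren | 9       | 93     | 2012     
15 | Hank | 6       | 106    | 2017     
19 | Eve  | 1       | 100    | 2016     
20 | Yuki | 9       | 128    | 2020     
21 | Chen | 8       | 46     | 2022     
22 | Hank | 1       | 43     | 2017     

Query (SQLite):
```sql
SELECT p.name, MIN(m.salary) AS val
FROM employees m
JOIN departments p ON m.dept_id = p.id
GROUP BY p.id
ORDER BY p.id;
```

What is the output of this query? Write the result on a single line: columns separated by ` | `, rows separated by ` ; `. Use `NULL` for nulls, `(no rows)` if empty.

Finance | 43 ; Finance | 81 ; Support | 46 ; Finance | 93

Join each employees row to its departments via dept_id.
Group joined rows by departments.id; compute MIN(m.salary) per group.
  1: ids {19, 22} → MIN(m.salary)=43
  6: ids {3, 15} → MIN(m.salary)=81
  8: ids {21} → MIN(m.salary)=46
  9: ids {5, 12, 20} → MIN(m.salary)=93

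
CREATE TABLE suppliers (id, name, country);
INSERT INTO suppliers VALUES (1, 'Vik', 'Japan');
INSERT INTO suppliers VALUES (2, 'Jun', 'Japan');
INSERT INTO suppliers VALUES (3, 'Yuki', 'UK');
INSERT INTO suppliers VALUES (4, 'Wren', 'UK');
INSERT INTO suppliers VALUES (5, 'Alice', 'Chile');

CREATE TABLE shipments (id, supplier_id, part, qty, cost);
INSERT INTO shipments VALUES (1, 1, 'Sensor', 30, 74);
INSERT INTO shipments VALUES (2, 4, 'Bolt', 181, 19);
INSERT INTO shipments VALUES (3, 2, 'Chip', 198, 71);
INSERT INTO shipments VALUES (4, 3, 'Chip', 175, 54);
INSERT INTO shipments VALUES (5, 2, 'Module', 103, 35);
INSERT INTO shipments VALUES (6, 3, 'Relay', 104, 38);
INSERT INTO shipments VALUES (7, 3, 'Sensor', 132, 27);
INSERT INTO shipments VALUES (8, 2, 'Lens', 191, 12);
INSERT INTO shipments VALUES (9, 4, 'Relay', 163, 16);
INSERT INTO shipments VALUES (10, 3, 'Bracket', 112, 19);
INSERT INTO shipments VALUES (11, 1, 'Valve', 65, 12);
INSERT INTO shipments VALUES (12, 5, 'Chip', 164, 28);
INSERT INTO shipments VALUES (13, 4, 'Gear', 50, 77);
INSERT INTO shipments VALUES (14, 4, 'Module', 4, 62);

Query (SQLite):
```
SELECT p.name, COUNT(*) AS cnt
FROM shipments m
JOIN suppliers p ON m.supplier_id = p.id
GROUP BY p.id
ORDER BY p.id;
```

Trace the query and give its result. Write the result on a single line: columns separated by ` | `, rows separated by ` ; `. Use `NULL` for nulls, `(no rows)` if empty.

Vik | 2 ; Jun | 3 ; Yuki | 4 ; Wren | 4 ; Alice | 1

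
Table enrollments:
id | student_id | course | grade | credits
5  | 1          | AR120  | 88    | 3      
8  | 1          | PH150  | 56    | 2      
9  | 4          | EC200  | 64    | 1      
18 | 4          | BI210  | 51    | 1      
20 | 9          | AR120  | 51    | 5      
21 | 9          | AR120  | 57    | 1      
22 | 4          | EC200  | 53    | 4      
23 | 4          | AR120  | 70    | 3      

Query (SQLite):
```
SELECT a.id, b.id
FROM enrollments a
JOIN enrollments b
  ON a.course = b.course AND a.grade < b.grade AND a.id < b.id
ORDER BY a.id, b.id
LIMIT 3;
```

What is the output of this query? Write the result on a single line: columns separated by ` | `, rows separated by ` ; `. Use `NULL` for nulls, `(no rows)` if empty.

Pairs (a,b) with same course, a.grade < b.grade, a.id < b.id.
course groups: AR120:{5,20,21,23} BI210:{18} EC200:{9,22} PH150:{8}
Ordered by (a.id, b.id); first 3.

20 | 21 ; 20 | 23 ; 21 | 23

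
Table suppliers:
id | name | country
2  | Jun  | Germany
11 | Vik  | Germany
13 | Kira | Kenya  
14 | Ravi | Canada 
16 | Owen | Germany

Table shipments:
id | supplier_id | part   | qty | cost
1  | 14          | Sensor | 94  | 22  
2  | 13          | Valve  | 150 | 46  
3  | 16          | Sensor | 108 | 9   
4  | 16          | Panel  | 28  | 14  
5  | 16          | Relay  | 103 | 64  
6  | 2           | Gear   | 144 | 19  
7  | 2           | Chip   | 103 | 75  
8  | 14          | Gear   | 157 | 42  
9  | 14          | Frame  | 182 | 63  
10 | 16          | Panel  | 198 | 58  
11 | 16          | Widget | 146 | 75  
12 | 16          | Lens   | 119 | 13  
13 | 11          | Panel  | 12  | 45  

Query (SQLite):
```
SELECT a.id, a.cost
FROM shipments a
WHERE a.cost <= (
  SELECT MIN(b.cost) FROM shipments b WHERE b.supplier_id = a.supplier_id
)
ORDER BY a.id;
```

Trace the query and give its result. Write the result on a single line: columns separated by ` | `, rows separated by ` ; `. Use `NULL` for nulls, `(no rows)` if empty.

1 | 22 ; 2 | 46 ; 3 | 9 ; 6 | 19 ; 13 | 45

For each shipments row a, compute MIN(cost) over rows sharing a.supplier_id.
Keep row a if a.cost <= that per-group MIN.
  supplier_id=2: MIN(cost) = 19
  supplier_id=11: MIN(cost) = 45
  supplier_id=13: MIN(cost) = 46
  supplier_id=14: MIN(cost) = 22
  supplier_id=16: MIN(cost) = 9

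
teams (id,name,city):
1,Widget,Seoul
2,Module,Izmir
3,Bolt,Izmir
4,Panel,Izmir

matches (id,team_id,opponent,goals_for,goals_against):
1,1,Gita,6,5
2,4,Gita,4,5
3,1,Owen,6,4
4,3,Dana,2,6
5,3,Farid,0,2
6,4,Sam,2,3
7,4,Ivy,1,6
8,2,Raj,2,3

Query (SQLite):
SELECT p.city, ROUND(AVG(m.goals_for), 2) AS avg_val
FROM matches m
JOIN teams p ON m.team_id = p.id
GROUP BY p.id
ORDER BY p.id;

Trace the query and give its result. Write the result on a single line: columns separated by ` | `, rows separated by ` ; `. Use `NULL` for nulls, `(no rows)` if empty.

Seoul | 6 ; Izmir | 2 ; Izmir | 1 ; Izmir | 2.33

Join each matches row to its teams via team_id.
Group joined rows by teams.id; compute ROUND(AVG(m.goals_for), 2) per group.
  1: ids {1, 3} → ROUND(AVG(m.goals_for), 2)=6
  2: ids {8} → ROUND(AVG(m.goals_for), 2)=2
  3: ids {4, 5} → ROUND(AVG(m.goals_for), 2)=1
  4: ids {2, 6, 7} → ROUND(AVG(m.goals_for), 2)=2.33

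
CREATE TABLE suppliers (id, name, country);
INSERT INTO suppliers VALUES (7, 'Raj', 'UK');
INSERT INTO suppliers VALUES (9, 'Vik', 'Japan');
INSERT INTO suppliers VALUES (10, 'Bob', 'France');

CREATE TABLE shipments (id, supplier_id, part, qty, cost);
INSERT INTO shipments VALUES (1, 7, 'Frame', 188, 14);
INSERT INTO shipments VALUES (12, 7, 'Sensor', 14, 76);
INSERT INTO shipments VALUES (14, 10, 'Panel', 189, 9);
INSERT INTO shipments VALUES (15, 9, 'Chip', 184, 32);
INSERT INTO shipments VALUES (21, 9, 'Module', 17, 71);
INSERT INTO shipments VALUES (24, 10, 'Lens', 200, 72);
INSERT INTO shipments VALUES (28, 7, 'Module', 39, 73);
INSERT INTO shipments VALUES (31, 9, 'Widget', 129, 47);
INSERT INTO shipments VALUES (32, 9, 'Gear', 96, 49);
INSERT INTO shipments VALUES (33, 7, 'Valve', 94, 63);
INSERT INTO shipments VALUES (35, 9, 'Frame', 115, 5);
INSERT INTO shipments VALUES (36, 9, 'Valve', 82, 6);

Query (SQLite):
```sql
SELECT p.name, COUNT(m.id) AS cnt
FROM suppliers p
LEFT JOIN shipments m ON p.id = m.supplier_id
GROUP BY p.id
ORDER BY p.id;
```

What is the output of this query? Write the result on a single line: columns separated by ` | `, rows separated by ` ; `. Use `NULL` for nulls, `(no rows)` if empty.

Raj | 4 ; Vik | 6 ; Bob | 2

LEFT JOIN keeps every suppliers row; unmatched ones get NULL for shipments columns.
Group by suppliers.id and compute COUNT(m.id). COUNT(col) of an all-NULL group is 0.
  7: ids {1, 12, 28, 33} → COUNT(m.id)=4
  9: ids {15, 21, 31, 32, 35, 36} → COUNT(m.id)=6
  10: ids {14, 24} → COUNT(m.id)=2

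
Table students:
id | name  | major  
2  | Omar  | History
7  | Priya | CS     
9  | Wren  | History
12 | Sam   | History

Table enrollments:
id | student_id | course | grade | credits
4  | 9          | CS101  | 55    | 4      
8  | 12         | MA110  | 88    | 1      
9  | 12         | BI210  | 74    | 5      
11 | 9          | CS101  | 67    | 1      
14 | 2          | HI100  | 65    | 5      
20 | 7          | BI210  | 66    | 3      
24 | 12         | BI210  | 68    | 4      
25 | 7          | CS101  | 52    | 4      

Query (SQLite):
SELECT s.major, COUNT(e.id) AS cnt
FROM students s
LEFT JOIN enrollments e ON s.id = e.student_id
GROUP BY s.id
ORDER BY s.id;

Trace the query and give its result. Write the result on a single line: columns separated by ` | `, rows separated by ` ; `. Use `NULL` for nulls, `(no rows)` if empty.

History | 1 ; CS | 2 ; History | 2 ; History | 3

LEFT JOIN keeps every students row; unmatched ones get NULL for enrollments columns.
Group by students.id and compute COUNT(e.id). COUNT(col) of an all-NULL group is 0.
  2: ids {14} → COUNT(e.id)=1
  7: ids {20, 25} → COUNT(e.id)=2
  9: ids {4, 11} → COUNT(e.id)=2
  12: ids {8, 9, 24} → COUNT(e.id)=3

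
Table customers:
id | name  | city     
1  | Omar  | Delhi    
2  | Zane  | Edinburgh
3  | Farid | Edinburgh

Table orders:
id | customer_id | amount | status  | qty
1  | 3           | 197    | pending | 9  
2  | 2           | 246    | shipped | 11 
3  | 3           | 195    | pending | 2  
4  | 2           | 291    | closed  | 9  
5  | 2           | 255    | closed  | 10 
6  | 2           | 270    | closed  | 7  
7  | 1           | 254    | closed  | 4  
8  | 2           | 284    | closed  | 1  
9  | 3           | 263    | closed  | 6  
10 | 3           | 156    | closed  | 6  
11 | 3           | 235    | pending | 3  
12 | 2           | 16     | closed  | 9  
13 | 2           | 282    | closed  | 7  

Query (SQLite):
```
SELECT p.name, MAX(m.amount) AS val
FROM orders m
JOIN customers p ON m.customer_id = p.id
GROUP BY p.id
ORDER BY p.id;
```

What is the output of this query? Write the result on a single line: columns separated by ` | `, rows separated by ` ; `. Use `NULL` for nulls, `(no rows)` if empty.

Join each orders row to its customers via customer_id.
Group joined rows by customers.id; compute MAX(m.amount) per group.
  1: ids {7} → MAX(m.amount)=254
  2: ids {2, 4, 5, 6, 8, 12, 13} → MAX(m.amount)=291
  3: ids {1, 3, 9, 10, 11} → MAX(m.amount)=263

Omar | 254 ; Zane | 291 ; Farid | 263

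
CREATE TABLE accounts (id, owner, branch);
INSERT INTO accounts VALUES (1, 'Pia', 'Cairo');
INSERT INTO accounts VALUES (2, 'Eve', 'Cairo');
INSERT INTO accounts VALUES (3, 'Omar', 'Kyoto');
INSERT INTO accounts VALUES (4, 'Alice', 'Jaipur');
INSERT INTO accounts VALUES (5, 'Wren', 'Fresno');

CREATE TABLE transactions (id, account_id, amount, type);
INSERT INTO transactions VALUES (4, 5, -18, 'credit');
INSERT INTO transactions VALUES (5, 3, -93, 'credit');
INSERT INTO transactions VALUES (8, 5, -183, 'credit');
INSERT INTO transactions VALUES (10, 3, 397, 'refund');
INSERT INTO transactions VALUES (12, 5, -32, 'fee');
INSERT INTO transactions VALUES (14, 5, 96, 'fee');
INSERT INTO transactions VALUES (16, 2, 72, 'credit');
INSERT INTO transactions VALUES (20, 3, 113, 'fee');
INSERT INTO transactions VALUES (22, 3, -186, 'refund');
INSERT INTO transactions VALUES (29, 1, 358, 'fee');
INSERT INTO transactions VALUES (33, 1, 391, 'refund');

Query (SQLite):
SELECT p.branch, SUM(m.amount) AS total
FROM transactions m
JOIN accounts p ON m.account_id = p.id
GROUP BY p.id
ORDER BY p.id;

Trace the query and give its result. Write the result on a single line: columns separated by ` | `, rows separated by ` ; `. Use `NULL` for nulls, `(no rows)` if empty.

Cairo | 749 ; Cairo | 72 ; Kyoto | 231 ; Fresno | -137

Join each transactions row to its accounts via account_id.
Group joined rows by accounts.id; compute SUM(m.amount) per group.
  1: ids {29, 33} → SUM(m.amount)=749
  2: ids {16} → SUM(m.amount)=72
  3: ids {5, 10, 20, 22} → SUM(m.amount)=231
  5: ids {4, 8, 12, 14} → SUM(m.amount)=-137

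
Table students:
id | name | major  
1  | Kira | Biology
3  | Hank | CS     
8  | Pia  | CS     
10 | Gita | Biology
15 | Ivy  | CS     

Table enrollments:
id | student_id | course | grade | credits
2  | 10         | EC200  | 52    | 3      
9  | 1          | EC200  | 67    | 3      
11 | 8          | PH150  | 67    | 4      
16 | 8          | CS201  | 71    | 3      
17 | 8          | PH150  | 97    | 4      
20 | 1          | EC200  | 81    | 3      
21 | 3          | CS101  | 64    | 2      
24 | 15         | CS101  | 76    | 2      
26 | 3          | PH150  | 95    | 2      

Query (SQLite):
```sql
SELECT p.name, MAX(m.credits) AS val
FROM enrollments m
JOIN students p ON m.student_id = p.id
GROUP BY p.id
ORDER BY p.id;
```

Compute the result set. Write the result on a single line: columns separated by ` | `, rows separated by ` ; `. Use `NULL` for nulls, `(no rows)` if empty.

Join each enrollments row to its students via student_id.
Group joined rows by students.id; compute MAX(m.credits) per group.
  1: ids {9, 20} → MAX(m.credits)=3
  3: ids {21, 26} → MAX(m.credits)=2
  8: ids {11, 16, 17} → MAX(m.credits)=4
  10: ids {2} → MAX(m.credits)=3
  15: ids {24} → MAX(m.credits)=2

Kira | 3 ; Hank | 2 ; Pia | 4 ; Gita | 3 ; Ivy | 2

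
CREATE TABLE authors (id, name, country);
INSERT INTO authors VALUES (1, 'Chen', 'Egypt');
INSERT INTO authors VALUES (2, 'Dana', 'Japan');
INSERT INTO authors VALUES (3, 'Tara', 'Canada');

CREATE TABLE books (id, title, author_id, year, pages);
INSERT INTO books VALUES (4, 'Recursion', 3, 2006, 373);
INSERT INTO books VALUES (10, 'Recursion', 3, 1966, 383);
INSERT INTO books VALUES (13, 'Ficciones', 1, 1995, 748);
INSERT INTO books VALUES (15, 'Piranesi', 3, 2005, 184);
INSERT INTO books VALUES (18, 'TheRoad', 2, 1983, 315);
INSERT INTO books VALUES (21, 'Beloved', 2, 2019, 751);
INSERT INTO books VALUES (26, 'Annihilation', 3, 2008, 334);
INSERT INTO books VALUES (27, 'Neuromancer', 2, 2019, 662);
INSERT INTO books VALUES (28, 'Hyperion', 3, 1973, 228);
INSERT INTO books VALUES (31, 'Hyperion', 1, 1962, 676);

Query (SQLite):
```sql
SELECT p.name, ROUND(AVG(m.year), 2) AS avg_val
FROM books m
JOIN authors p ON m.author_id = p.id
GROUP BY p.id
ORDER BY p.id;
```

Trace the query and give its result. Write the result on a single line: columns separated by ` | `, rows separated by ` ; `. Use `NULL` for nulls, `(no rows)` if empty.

Chen | 1978.5 ; Dana | 2007 ; Tara | 1991.6

Join each books row to its authors via author_id.
Group joined rows by authors.id; compute ROUND(AVG(m.year), 2) per group.
  1: ids {13, 31} → ROUND(AVG(m.year), 2)=1978.5
  2: ids {18, 21, 27} → ROUND(AVG(m.year), 2)=2007
  3: ids {4, 10, 15, 26, 28} → ROUND(AVG(m.year), 2)=1991.6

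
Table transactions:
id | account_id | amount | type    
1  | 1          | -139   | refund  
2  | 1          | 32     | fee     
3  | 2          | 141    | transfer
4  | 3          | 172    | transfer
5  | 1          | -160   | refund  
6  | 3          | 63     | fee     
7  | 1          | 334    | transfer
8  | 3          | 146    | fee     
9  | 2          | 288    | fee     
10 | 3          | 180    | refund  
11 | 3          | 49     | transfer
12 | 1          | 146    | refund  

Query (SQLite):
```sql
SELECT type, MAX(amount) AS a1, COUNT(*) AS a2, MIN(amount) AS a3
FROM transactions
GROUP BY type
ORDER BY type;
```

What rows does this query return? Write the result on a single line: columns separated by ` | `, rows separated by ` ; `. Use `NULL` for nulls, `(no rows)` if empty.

Group transactions by type.
Per group compute: MAX(amount), COUNT(*), MIN(amount).
  fee: ids {2, 6, 8, 9} → MAX(amount)=288, COUNT(*)=4, MIN(amount)=32
  refund: ids {1, 5, 10, 12} → MAX(amount)=180, COUNT(*)=4, MIN(amount)=-160
  transfer: ids {3, 4, 7, 11} → MAX(amount)=334, COUNT(*)=4, MIN(amount)=49

fee | 288 | 4 | 32 ; refund | 180 | 4 | -160 ; transfer | 334 | 4 | 49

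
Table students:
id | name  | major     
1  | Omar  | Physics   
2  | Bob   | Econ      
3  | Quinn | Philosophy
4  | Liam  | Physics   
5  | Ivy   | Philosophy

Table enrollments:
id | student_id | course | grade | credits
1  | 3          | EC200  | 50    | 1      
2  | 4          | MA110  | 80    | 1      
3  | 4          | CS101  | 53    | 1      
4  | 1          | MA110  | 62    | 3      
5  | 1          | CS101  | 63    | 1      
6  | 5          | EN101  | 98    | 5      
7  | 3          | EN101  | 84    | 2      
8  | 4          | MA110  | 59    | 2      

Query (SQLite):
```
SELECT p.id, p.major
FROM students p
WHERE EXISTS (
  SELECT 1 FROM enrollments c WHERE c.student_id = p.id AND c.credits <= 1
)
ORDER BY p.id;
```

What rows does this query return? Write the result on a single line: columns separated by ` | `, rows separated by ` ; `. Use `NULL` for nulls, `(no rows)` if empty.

1 | Physics ; 3 | Philosophy ; 4 | Physics

For each students row, check whether any enrollments with matching student_id has credits <= 1.
Keep rows where that is true.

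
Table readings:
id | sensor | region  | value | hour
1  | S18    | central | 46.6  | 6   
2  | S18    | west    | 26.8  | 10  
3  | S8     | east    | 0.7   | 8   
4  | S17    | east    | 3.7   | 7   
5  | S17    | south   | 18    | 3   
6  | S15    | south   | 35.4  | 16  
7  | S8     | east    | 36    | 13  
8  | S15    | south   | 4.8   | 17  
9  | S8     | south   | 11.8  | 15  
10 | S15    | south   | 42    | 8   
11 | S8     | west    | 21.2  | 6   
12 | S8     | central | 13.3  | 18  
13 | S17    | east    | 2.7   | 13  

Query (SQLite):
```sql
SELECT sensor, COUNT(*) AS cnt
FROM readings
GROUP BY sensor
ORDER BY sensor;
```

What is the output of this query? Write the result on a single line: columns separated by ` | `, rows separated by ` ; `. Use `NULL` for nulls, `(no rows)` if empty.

S15 | 3 ; S17 | 3 ; S18 | 2 ; S8 | 5

Partition readings by sensor; compute COUNT(*) within each group.
  S15: ids {6, 8, 10} → COUNT(*)=3
  S17: ids {4, 5, 13} → COUNT(*)=3
  S18: ids {1, 2} → COUNT(*)=2
  S8: ids {3, 7, 9, 11, 12} → COUNT(*)=5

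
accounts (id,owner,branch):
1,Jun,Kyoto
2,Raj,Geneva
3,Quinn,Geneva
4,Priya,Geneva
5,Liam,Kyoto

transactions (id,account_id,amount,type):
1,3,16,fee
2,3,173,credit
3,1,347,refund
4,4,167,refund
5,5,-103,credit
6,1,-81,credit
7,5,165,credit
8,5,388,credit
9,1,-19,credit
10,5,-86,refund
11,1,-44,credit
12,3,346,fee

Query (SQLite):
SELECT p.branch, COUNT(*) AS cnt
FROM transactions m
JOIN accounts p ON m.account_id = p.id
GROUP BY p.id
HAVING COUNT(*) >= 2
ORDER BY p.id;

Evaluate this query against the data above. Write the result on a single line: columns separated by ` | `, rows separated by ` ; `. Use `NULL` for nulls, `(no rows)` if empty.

Kyoto | 4 ; Geneva | 3 ; Kyoto | 4

Join each transactions row to its accounts via account_id.
Group joined rows by accounts.id; compute COUNT(*) per group.
HAVING: keep groups with count ≥ 2.
  1: ids {3, 6, 9, 11} → COUNT(*)=4
  3: ids {1, 2, 12} → COUNT(*)=3
  4: ids {4} → COUNT(*)=1
  5: ids {5, 7, 8, 10} → COUNT(*)=4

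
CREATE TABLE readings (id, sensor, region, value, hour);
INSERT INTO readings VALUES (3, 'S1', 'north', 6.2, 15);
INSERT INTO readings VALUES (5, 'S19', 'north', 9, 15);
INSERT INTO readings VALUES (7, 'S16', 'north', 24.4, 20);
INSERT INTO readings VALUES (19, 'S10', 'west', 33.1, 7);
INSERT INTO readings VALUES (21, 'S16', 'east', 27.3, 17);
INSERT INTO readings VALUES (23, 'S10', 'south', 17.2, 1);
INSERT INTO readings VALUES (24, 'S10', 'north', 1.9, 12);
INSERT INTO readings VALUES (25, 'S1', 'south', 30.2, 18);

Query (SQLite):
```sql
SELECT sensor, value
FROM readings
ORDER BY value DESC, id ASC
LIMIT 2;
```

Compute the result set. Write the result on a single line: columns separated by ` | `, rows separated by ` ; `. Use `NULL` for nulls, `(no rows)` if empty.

Sort by value desc, tiebreak id asc: (33.1, id=19), (30.2, id=25), (27.3, id=21), (24.4, id=7), (17.2, id=23) …. Take first 2.

S10 | 33.1 ; S1 | 30.2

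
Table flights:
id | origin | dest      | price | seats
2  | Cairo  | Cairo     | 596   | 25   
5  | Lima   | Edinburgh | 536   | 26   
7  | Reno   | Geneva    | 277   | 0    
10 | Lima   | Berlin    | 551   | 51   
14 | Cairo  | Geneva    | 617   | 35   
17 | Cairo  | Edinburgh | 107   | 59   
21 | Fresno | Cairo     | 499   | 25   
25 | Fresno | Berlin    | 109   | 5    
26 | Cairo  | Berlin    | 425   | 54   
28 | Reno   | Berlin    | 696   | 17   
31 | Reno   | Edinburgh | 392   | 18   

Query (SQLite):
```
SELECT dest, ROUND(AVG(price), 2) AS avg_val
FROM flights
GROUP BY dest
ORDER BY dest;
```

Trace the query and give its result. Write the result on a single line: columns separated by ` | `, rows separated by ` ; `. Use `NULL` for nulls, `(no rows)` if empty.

Partition flights by dest; compute ROUND(AVG(price), 2) within each group.
  Berlin: ids {10, 25, 26, 28} → ROUND(AVG(price), 2)=445.25
  Cairo: ids {2, 21} → ROUND(AVG(price), 2)=547.5
  Edinburgh: ids {5, 17, 31} → ROUND(AVG(price), 2)=345
  Geneva: ids {7, 14} → ROUND(AVG(price), 2)=447

Berlin | 445.25 ; Cairo | 547.5 ; Edinburgh | 345 ; Geneva | 447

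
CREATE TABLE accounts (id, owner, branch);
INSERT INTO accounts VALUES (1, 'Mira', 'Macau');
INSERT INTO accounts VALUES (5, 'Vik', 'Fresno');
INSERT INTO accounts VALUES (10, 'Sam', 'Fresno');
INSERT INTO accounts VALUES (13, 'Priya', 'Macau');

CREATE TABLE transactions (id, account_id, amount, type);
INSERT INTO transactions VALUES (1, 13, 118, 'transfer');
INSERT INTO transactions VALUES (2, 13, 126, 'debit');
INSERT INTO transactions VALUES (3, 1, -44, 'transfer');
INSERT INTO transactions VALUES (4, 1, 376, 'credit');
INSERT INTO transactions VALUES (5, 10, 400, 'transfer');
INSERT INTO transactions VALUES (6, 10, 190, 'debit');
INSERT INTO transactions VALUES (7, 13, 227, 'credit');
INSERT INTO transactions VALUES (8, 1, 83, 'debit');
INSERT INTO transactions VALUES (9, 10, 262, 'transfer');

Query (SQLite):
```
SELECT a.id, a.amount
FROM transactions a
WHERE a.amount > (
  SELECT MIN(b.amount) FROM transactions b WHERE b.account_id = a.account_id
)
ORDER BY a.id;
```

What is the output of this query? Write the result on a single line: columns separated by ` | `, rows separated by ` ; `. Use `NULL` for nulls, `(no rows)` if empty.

For each transactions row a, compute MIN(amount) over rows sharing a.account_id.
Keep row a if a.amount > that per-group MIN.
  account_id=1: MIN(amount) = -44
  account_id=10: MIN(amount) = 190
  account_id=13: MIN(amount) = 118

2 | 126 ; 4 | 376 ; 5 | 400 ; 7 | 227 ; 8 | 83 ; 9 | 262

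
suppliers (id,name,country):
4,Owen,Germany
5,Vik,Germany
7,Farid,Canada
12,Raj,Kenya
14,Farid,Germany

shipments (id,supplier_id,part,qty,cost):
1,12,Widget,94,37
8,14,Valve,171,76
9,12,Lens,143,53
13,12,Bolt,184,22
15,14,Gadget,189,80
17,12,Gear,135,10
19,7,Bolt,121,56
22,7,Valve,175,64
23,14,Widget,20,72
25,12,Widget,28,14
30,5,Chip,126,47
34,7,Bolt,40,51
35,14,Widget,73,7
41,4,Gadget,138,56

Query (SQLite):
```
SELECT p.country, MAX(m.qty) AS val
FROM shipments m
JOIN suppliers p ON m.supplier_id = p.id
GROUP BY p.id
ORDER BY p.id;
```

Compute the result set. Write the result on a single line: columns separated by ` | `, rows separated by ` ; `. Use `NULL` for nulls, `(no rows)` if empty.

Join each shipments row to its suppliers via supplier_id.
Group joined rows by suppliers.id; compute MAX(m.qty) per group.
  4: ids {41} → MAX(m.qty)=138
  5: ids {30} → MAX(m.qty)=126
  7: ids {19, 22, 34} → MAX(m.qty)=175
  12: ids {1, 9, 13, 17, 25} → MAX(m.qty)=184
  14: ids {8, 15, 23, 35} → MAX(m.qty)=189

Germany | 138 ; Germany | 126 ; Canada | 175 ; Kenya | 184 ; Germany | 189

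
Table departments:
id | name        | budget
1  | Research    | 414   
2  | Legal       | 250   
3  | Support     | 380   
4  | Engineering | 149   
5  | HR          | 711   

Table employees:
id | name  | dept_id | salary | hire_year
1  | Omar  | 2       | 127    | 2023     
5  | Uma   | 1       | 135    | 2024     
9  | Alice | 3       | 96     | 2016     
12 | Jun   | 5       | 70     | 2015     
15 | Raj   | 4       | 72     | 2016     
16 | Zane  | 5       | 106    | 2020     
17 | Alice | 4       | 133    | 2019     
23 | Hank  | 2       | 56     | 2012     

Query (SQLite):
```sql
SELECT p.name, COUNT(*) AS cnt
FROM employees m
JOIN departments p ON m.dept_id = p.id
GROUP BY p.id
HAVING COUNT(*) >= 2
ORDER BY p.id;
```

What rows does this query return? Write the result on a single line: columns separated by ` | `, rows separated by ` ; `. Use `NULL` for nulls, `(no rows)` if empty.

Legal | 2 ; Engineering | 2 ; HR | 2

Join each employees row to its departments via dept_id.
Group joined rows by departments.id; compute COUNT(*) per group.
HAVING: keep groups with count ≥ 2.
  1: ids {5} → COUNT(*)=1
  2: ids {1, 23} → COUNT(*)=2
  3: ids {9} → COUNT(*)=1
  4: ids {15, 17} → COUNT(*)=2
  5: ids {12, 16} → COUNT(*)=2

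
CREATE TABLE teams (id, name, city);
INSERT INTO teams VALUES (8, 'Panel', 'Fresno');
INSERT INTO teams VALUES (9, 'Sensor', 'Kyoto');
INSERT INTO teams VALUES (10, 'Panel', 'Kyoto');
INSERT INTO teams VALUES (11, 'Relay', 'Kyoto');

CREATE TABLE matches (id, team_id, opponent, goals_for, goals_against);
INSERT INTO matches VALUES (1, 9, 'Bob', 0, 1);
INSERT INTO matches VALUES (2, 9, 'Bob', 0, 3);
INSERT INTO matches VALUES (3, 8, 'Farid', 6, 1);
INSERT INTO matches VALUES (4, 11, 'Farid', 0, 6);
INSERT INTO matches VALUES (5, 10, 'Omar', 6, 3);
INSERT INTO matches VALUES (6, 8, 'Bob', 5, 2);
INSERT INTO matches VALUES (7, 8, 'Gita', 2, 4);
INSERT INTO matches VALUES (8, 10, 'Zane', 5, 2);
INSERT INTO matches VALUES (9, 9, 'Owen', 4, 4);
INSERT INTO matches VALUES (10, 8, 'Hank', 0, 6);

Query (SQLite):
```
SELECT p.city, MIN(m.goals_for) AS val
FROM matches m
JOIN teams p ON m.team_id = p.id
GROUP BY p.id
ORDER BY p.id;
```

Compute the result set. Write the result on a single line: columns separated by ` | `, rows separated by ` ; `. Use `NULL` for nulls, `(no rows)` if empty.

Join each matches row to its teams via team_id.
Group joined rows by teams.id; compute MIN(m.goals_for) per group.
  8: ids {3, 6, 7, 10} → MIN(m.goals_for)=0
  9: ids {1, 2, 9} → MIN(m.goals_for)=0
  10: ids {5, 8} → MIN(m.goals_for)=5
  11: ids {4} → MIN(m.goals_for)=0

Fresno | 0 ; Kyoto | 0 ; Kyoto | 5 ; Kyoto | 0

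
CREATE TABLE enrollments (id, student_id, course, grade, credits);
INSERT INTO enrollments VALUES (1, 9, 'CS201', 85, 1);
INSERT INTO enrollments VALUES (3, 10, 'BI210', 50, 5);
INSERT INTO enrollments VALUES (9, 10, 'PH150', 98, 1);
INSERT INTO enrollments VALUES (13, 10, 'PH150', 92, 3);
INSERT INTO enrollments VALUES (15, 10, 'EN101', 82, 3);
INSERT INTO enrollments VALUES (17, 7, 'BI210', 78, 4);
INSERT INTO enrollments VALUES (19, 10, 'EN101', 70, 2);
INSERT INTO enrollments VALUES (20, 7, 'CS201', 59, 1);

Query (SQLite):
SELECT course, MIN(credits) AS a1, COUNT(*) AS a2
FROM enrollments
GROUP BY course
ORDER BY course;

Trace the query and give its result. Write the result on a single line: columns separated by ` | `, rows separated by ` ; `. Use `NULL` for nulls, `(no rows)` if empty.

BI210 | 4 | 2 ; CS201 | 1 | 2 ; EN101 | 2 | 2 ; PH150 | 1 | 2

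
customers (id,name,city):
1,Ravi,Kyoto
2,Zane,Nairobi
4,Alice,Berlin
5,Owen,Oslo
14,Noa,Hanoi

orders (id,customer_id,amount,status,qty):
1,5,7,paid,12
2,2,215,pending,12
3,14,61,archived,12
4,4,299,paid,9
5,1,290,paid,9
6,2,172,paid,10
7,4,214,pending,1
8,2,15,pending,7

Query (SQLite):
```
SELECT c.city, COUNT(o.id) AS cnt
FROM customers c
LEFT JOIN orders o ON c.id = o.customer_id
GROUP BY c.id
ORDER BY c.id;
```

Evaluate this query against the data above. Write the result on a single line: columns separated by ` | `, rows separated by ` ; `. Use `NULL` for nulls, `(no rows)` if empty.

LEFT JOIN keeps every customers row; unmatched ones get NULL for orders columns.
Group by customers.id and compute COUNT(o.id). COUNT(col) of an all-NULL group is 0.
  1: ids {5} → COUNT(o.id)=1
  2: ids {2, 6, 8} → COUNT(o.id)=3
  4: ids {4, 7} → COUNT(o.id)=2
  5: ids {1} → COUNT(o.id)=1
  14: ids {3} → COUNT(o.id)=1

Kyoto | 1 ; Nairobi | 3 ; Berlin | 2 ; Oslo | 1 ; Hanoi | 1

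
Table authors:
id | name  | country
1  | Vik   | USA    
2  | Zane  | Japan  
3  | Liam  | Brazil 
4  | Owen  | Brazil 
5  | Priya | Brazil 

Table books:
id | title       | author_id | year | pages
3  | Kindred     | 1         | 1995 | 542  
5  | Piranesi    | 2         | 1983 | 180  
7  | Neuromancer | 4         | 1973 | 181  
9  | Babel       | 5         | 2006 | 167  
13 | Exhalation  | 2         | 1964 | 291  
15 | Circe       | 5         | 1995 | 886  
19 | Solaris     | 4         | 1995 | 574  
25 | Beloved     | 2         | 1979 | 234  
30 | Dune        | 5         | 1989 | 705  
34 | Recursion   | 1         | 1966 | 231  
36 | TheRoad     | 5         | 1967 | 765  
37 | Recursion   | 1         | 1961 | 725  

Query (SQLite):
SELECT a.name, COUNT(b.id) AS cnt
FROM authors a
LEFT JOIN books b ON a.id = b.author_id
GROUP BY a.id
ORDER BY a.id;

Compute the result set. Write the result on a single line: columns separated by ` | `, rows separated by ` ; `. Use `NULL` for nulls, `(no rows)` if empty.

Vik | 3 ; Zane | 3 ; Liam | 0 ; Owen | 2 ; Priya | 4

LEFT JOIN keeps every authors row; unmatched ones get NULL for books columns.
Group by authors.id and compute COUNT(b.id). COUNT(col) of an all-NULL group is 0.
  1: ids {3, 34, 37} → COUNT(b.id)=3
  2: ids {5, 13, 25} → COUNT(b.id)=3
  3: ids {—} → COUNT(b.id)=0
  4: ids {7, 19} → COUNT(b.id)=2
  5: ids {9, 15, 30, 36} → COUNT(b.id)=4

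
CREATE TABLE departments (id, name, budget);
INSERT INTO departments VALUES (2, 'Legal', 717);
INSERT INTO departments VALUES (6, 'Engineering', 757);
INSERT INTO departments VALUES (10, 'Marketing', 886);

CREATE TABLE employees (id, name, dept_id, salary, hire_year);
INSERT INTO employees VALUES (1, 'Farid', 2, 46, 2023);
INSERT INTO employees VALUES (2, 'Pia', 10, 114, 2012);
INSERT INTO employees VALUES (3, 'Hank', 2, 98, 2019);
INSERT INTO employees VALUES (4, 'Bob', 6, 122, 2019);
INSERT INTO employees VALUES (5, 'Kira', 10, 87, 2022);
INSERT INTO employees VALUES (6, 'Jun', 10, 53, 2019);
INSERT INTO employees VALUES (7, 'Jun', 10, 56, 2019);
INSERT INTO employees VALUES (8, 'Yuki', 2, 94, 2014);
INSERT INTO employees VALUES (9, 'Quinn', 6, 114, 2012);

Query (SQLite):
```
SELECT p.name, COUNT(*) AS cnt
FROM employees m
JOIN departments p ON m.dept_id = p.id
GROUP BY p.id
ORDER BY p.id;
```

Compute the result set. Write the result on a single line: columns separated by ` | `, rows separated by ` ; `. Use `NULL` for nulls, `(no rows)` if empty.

Legal | 3 ; Engineering | 2 ; Marketing | 4

Join each employees row to its departments via dept_id.
Group joined rows by departments.id; compute COUNT(*) per group.
  2: ids {1, 3, 8} → COUNT(*)=3
  6: ids {4, 9} → COUNT(*)=2
  10: ids {2, 5, 6, 7} → COUNT(*)=4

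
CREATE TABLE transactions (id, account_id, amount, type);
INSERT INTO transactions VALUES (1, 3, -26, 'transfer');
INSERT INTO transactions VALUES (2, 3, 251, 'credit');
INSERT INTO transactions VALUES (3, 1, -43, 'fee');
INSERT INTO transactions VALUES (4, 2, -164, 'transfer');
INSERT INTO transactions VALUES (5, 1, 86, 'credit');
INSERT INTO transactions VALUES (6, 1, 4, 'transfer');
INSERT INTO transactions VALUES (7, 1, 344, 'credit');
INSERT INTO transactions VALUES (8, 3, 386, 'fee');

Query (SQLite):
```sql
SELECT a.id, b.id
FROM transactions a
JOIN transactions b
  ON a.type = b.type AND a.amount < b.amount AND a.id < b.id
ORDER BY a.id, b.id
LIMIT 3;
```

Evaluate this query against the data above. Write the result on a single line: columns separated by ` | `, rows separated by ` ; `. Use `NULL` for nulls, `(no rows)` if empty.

Pairs (a,b) with same type, a.amount < b.amount, a.id < b.id.
type groups: credit:{2,5,7} fee:{3,8} transfer:{1,4,6}
Ordered by (a.id, b.id); first 3.

1 | 6 ; 2 | 7 ; 3 | 8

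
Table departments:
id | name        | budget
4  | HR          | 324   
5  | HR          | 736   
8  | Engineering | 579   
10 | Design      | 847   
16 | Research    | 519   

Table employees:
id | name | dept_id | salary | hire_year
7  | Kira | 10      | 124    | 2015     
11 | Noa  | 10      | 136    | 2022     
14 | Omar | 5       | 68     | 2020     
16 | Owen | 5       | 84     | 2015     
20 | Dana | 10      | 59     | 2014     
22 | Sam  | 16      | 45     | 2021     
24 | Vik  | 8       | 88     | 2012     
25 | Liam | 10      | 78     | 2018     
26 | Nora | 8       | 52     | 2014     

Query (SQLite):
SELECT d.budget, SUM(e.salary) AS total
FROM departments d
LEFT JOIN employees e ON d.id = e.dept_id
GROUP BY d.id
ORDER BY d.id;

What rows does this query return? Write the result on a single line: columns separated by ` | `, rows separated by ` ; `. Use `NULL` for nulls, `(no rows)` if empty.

324 | NULL ; 736 | 152 ; 579 | 140 ; 847 | 397 ; 519 | 45

LEFT JOIN keeps every departments row; unmatched ones get NULL for employees columns.
Group by departments.id and compute SUM(e.salary). SUM over an all-NULL group is NULL.
  4: ids {—} → SUM(e.salary)=NULL
  5: ids {14, 16} → SUM(e.salary)=152
  8: ids {24, 26} → SUM(e.salary)=140
  10: ids {7, 11, 20, 25} → SUM(e.salary)=397
  16: ids {22} → SUM(e.salary)=45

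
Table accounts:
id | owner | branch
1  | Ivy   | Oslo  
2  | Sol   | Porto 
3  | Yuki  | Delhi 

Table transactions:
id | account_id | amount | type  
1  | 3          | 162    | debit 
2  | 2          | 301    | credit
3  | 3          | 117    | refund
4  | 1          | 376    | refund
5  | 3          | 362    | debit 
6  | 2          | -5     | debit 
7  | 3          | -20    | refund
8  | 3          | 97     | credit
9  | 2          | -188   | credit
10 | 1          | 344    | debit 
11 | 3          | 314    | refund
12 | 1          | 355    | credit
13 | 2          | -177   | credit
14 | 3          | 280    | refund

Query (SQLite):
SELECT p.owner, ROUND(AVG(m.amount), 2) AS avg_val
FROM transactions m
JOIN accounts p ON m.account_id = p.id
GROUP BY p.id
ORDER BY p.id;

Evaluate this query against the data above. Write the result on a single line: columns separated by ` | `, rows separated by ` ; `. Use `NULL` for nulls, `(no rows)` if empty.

Join each transactions row to its accounts via account_id.
Group joined rows by accounts.id; compute ROUND(AVG(m.amount), 2) per group.
  1: ids {4, 10, 12} → ROUND(AVG(m.amount), 2)=358.33
  2: ids {2, 6, 9, 13} → ROUND(AVG(m.amount), 2)=-17.25
  3: ids {1, 3, 5, 7, 8, 11, 14} → ROUND(AVG(m.amount), 2)=187.43

Ivy | 358.33 ; Sol | -17.25 ; Yuki | 187.43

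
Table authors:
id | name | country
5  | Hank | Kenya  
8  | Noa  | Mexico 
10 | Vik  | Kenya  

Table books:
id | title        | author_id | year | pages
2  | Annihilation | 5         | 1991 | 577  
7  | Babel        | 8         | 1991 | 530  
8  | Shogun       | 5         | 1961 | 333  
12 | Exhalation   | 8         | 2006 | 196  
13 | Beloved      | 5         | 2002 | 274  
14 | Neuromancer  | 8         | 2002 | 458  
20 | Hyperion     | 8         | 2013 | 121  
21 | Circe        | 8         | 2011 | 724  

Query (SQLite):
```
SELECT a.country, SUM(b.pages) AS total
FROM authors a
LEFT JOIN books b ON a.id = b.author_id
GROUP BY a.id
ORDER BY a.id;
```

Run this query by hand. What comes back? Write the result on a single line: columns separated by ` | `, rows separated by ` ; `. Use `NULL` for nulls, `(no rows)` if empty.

Kenya | 1184 ; Mexico | 2029 ; Kenya | NULL

LEFT JOIN keeps every authors row; unmatched ones get NULL for books columns.
Group by authors.id and compute SUM(b.pages). SUM over an all-NULL group is NULL.
  5: ids {2, 8, 13} → SUM(b.pages)=1184
  8: ids {7, 12, 14, 20, 21} → SUM(b.pages)=2029
  10: ids {—} → SUM(b.pages)=NULL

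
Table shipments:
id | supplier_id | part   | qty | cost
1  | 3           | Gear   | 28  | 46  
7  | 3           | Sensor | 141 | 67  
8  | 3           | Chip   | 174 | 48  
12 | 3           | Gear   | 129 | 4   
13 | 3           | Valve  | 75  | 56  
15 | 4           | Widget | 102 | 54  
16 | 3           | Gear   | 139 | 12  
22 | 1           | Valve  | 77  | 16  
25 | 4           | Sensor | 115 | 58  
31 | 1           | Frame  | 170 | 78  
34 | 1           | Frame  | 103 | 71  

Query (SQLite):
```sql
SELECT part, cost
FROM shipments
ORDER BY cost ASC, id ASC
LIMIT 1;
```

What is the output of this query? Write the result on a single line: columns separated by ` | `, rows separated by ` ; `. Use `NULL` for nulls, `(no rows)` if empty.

Gear | 4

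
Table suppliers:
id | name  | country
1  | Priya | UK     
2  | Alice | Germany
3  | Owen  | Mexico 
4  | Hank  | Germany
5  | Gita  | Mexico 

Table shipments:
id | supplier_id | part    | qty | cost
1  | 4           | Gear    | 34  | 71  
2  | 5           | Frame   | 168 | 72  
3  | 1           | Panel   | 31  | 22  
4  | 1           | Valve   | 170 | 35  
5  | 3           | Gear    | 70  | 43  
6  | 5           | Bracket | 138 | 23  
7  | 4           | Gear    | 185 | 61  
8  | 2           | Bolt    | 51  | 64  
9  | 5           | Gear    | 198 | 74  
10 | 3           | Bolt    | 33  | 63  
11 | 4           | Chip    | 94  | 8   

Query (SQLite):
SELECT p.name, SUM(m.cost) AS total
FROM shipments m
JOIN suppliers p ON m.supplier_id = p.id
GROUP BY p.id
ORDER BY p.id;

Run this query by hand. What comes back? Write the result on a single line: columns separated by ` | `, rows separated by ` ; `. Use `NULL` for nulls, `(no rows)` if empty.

Priya | 57 ; Alice | 64 ; Owen | 106 ; Hank | 140 ; Gita | 169

Join each shipments row to its suppliers via supplier_id.
Group joined rows by suppliers.id; compute SUM(m.cost) per group.
  1: ids {3, 4} → SUM(m.cost)=57
  2: ids {8} → SUM(m.cost)=64
  3: ids {5, 10} → SUM(m.cost)=106
  4: ids {1, 7, 11} → SUM(m.cost)=140
  5: ids {2, 6, 9} → SUM(m.cost)=169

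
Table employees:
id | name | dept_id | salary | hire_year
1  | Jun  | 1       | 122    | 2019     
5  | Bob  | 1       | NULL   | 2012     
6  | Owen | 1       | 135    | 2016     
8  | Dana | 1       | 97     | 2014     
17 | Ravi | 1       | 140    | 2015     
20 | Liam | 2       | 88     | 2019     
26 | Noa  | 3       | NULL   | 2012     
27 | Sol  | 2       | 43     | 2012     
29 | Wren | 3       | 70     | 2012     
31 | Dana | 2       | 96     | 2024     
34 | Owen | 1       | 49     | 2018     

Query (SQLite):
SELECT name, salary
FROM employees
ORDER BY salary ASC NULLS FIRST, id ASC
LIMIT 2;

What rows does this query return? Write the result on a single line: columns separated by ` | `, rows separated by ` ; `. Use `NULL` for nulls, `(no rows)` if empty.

Sort by salary asc, tiebreak id asc: (NULL, id=5), (NULL, id=26), (43, id=27), (49, id=34), (70, id=29) …. Take first 2.
NULLS FIRST: NULL salary rows go before all non-NULL rows (among themselves ordered by id asc).

Bob | NULL ; Noa | NULL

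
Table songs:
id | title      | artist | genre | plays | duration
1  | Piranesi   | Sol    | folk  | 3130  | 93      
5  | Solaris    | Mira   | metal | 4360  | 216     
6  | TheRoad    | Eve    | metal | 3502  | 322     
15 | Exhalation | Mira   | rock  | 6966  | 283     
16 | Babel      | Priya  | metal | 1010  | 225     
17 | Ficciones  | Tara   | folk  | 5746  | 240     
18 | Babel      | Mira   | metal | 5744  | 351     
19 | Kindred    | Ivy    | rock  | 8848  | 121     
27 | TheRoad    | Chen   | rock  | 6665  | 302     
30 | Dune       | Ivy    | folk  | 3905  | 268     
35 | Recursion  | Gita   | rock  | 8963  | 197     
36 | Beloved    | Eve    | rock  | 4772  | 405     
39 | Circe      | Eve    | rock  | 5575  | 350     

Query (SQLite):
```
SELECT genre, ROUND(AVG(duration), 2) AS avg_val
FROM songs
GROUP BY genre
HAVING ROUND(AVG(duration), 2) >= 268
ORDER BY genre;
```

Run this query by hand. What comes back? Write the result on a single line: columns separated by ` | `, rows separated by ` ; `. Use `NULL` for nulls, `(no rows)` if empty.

metal | 278.5 ; rock | 276.33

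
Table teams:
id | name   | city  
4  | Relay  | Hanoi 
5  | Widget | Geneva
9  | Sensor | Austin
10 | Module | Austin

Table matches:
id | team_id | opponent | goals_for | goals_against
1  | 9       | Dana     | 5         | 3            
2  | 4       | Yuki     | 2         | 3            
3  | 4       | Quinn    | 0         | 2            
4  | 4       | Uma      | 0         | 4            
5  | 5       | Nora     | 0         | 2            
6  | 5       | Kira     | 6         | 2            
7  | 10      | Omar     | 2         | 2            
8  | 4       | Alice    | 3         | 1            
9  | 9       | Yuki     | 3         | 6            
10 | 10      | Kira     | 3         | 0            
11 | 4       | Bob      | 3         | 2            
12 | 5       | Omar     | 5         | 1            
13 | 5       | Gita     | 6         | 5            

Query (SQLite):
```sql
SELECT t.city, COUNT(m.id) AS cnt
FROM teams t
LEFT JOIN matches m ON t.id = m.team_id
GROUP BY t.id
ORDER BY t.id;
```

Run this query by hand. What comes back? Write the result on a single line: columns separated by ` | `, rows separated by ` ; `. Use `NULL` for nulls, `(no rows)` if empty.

Hanoi | 5 ; Geneva | 4 ; Austin | 2 ; Austin | 2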